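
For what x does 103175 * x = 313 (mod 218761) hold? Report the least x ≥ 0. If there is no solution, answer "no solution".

First find gcd(103175, 218761):
218761 = 2*103175 + 12411
103175 = 8*12411 + 3887
12411 = 3*3887 + 750
3887 = 5*750 + 137
750 = 5*137 + 65
137 = 2*65 + 7
65 = 9*7 + 2
7 = 3*2 + 1
2 = 2*1 + 0
gcd = 1, so a unique solution mod 218761 exists.
Back-substitute for the Bézout coefficients:
1 = 7 − 3·2
1 = −3·65 + 28·7
1 = 28·137 − 59·65
1 = −59·750 + 323·137
1 = 323·3887 − 1674·750
1 = −1674·12411 + 5345·3887
1 = 5345·103175 − 44434·12411
1 = −44434·218761 + 94213·103175
So 103175·(94213) ≡ 1 (mod 218761), giving 103175⁻¹ ≡ 94213.
x ≡ 103175⁻¹·313 ≡ 94213·313 ≡ 174695 (mod 218761).

174695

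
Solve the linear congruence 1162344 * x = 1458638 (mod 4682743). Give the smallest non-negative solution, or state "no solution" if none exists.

976455

First find gcd(1162344, 4682743):
4682743 = 4×1162344 + 33367
1162344 = 34×33367 + 27866
33367 = 1×27866 + 5501
27866 = 5×5501 + 361
5501 = 15×361 + 86
361 = 4×86 + 17
86 = 5×17 + 1
17 = 17×1 + 0
gcd = 1, so a unique solution mod 4682743 exists.
Back-substitute for the Bézout coefficients:
1 = 86 − 5·17
1 = −5·361 + 21·86
1 = 21·5501 − 320·361
1 = −320·27866 + 1621·5501
1 = 1621·33367 − 1941·27866
1 = −1941·1162344 + 67615·33367
1 = 67615·4682743 − 272401·1162344
So 1162344·(-272401) ≡ 1 (mod 4682743), giving 1162344⁻¹ ≡ 4410342.
x ≡ 1162344⁻¹·1458638 ≡ 4410342·1458638 ≡ 976455 (mod 4682743).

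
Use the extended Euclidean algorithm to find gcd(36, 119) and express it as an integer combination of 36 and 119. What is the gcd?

Apply Euclid's algorithm to 119 and 36:
119 = 3×36 + 11
36 = 3×11 + 3
11 = 3×3 + 2
3 = 1×2 + 1
2 = 2×1 + 0
gcd(36, 119) = 1.
Back-substituting:
1 = 3 − 2
1 = −11 + 4·3
1 = 4·36 − 13·11
1 = −13·119 + 43·36
So 1 = (-13)·119 + (43)·36.

1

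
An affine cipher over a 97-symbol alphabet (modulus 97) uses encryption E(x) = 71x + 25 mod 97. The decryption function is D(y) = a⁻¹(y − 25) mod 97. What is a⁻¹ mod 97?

Extended Euclidean algorithm:
97 = 1×71 + 26
71 = 2×26 + 19
26 = 1×19 + 7
19 = 2×7 + 5
7 = 1×5 + 2
5 = 2×2 + 1
2 = 2×1 + 0
The gcd is 1. Working backward:
1 = 5 − 2·2
1 = −2·7 + 3·5
1 = 3·19 − 8·7
1 = −8·26 + 11·19
1 = 11·71 − 30·26
1 = −30·97 + 41·71
So 71·41 ≡ 1 (mod 97).

41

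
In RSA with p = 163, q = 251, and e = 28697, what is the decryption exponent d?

27533

φ(n) = (p−1)(q−1) = 162·250 = 40500.
Need d with 28697·d ≡ 1 (mod 40500). Apply the extended Euclidean algorithm:
40500 = 1·28697 + 11803
28697 = 2·11803 + 5091
11803 = 2·5091 + 1621
5091 = 3·1621 + 228
1621 = 7·228 + 25
228 = 9·25 + 3
25 = 8·3 + 1
3 = 3·1 + 0
Back-substitute:
1 = 25 − 8·3
1 = −8·228 + 73·25
1 = 73·1621 − 519·228
1 = −519·5091 + 1630·1621
1 = 1630·11803 − 3779·5091
1 = −3779·28697 + 9188·11803
1 = 9188·40500 − 12967·28697
So 28697·(-12967) ≡ 1 (mod 40500), hence d ≡ -12967 ≡ 27533 (mod 40500).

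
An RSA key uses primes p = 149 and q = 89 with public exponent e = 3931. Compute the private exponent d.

φ(n) = (p−1)(q−1) = 148·88 = 13024.
Need d with 3931·d ≡ 1 (mod 13024). Apply the extended Euclidean algorithm:
13024 = 3×3931 + 1231
3931 = 3×1231 + 238
1231 = 5×238 + 41
238 = 5×41 + 33
41 = 1×33 + 8
33 = 4×8 + 1
8 = 8×1 + 0
Back-substitute:
1 = 33 − 4·8
1 = −4·41 + 5·33
1 = 5·238 − 29·41
1 = −29·1231 + 150·238
1 = 150·3931 − 479·1231
1 = −479·13024 + 1587·3931
So 3931·1587 ≡ 1 (mod 13024), hence d = 1587.

1587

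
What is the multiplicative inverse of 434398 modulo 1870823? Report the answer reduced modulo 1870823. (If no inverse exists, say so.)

Apply the Euclidean algorithm to 1870823 and 434398:
1870823 = 4·434398 + 133231
434398 = 3·133231 + 34705
133231 = 3·34705 + 29116
34705 = 1·29116 + 5589
29116 = 5·5589 + 1171
5589 = 4·1171 + 905
1171 = 1·905 + 266
905 = 3·266 + 107
266 = 2·107 + 52
107 = 2·52 + 3
52 = 17·3 + 1
3 = 3·1 + 0
Since gcd(434398, 1870823) = 1, back-substitute to write 1 as a combination:
1 = 52 − 17·3
1 = −17·107 + 35·52
1 = 35·266 − 87·107
1 = −87·905 + 296·266
1 = 296·1171 − 383·905
1 = −383·5589 + 1828·1171
1 = 1828·29116 − 9523·5589
1 = −9523·34705 + 11351·29116
1 = 11351·133231 − 43576·34705
1 = −43576·434398 + 142079·133231
1 = 142079·1870823 − 611892·434398
Hence 434398⁻¹ ≡ -611892 ≡ 1258931 (mod 1870823).

1258931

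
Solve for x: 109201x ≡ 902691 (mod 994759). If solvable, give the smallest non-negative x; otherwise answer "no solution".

460572

First find gcd(109201, 994759):
994759 = 9*109201 + 11950
109201 = 9*11950 + 1651
11950 = 7*1651 + 393
1651 = 4*393 + 79
393 = 4*79 + 77
79 = 1*77 + 2
77 = 38*2 + 1
2 = 2*1 + 0
gcd = 1, so a unique solution mod 994759 exists.
Back-substitute for the Bézout coefficients:
1 = 77 − 38·2
1 = −38·79 + 39·77
1 = 39·393 − 194·79
1 = −194·1651 + 815·393
1 = 815·11950 − 5899·1651
1 = −5899·109201 + 53906·11950
1 = 53906·994759 − 491053·109201
So 109201·(-491053) ≡ 1 (mod 994759), giving 109201⁻¹ ≡ 503706.
x ≡ 109201⁻¹·902691 ≡ 503706·902691 ≡ 460572 (mod 994759).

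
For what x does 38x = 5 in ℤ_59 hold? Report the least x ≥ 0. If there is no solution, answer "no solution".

First find gcd(38, 59):
59 = 1·38 + 21
38 = 1·21 + 17
21 = 1·17 + 4
17 = 4·4 + 1
4 = 4·1 + 0
gcd = 1, so a unique solution mod 59 exists.
Back-substitute for the Bézout coefficients:
1 = 17 − 4·4
1 = −4·21 + 5·17
1 = 5·38 − 9·21
1 = −9·59 + 14·38
So 38·(14) ≡ 1 (mod 59), giving 38⁻¹ ≡ 14.
x ≡ 38⁻¹·5 ≡ 14·5 ≡ 11 (mod 59).

11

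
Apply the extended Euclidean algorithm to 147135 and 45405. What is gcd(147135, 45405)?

15

Repeated division:
147135 = 3×45405 + 10920
45405 = 4×10920 + 1725
10920 = 6×1725 + 570
1725 = 3×570 + 15
570 = 38×15 + 0
gcd(147135, 45405) = 15.
Working backward:
15 = 1725 − 3·570
15 = −3·10920 + 19·1725
15 = 19·45405 − 79·10920
15 = −79·147135 + 256·45405
So 15 = (-79)·147135 + (256)·45405.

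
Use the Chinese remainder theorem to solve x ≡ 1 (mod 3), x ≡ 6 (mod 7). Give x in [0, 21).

Write x = 1 + 3·k. Then 3·k ≡ 6 − 1 ≡ 5 (mod 7).
Need 3⁻¹ mod 7. Extended Euclid on (7, 3):
7 = 2×3 + 1
3 = 3×1 + 0
Back-substitute:
1 = 7 − 2·3
3⁻¹ ≡ 5 (mod 7), so k ≡ 5·5 ≡ 4 (mod 7).
x = 1 + 3·4 = 13.

13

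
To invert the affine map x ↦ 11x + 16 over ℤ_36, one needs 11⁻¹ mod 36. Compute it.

23

Run Euclid on (36, 11):
36 = 3·11 + 3
11 = 3·3 + 2
3 = 1·2 + 1
2 = 2·1 + 0
gcd = 1, so the inverse exists. Back-substitute:
1 = 3 − 2
1 = −11 + 4·3
1 = 4·36 − 13·11
So 11·(-13) ≡ 1 (mod 36), and -13 ≡ 23 (mod 36).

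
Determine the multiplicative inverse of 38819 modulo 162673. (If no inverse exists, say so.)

gcd(162673, 38819) by repeated division:
162673 = 4*38819 + 7397
38819 = 5*7397 + 1834
7397 = 4*1834 + 61
1834 = 30*61 + 4
61 = 15*4 + 1
4 = 4*1 + 0
gcd = 1, so the inverse exists. Back-substitute:
1 = 61 − 15·4
1 = −15·1834 + 451·61
1 = 451·7397 − 1819·1834
1 = −1819·38819 + 9546·7397
1 = 9546·162673 − 40003·38819
Thus 38819·(-40003) ≡ 1 (mod 162673); reducing, -40003 mod 162673 = 122670.

122670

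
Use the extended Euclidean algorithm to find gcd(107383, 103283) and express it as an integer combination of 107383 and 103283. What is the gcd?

1

Euclidean algorithm:
107383 = 1×103283 + 4100
103283 = 25×4100 + 783
4100 = 5×783 + 185
783 = 4×185 + 43
185 = 4×43 + 13
43 = 3×13 + 4
13 = 3×4 + 1
4 = 4×1 + 0
gcd(107383, 103283) = 1.
Working backward:
1 = 13 − 3·4
1 = −3·43 + 10·13
1 = 10·185 − 43·43
1 = −43·783 + 182·185
1 = 182·4100 − 953·783
1 = −953·103283 + 24007·4100
1 = 24007·107383 − 24960·103283
So 1 = (24007)·107383 + (-24960)·103283.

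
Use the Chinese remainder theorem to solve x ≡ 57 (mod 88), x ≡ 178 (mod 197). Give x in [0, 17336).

2345

Write x = 57 + 88·k. Then 88·k ≡ 178 − 57 ≡ 121 (mod 197).
Need 88⁻¹ mod 197. Extended Euclid on (197, 88):
197 = 2·88 + 21
88 = 4·21 + 4
21 = 5·4 + 1
4 = 4·1 + 0
Back-substitute:
1 = 21 − 5·4
1 = −5·88 + 21·21
1 = 21·197 − 47·88
88⁻¹ ≡ 150 (mod 197), so k ≡ 150·121 ≡ 26 (mod 197).
x = 57 + 88·26 = 2345.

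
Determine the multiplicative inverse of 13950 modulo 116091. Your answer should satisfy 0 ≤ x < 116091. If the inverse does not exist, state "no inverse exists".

no inverse exists

Compute gcd(13950, 116091):
116091 = 8·13950 + 4491
13950 = 3·4491 + 477
4491 = 9·477 + 198
477 = 2·198 + 81
198 = 2·81 + 36
81 = 2·36 + 9
36 = 4·9 + 0
The gcd is 9, not 1, hence no inverse exists.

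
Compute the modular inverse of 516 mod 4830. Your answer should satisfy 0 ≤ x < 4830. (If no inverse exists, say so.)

no inverse exists

Euclidean algorithm on 4830, 516:
4830 = 9×516 + 186
516 = 2×186 + 144
186 = 1×144 + 42
144 = 3×42 + 18
42 = 2×18 + 6
18 = 3×6 + 0
gcd(516, 4830) = 6 ≠ 1, so 516 has no multiplicative inverse modulo 4830.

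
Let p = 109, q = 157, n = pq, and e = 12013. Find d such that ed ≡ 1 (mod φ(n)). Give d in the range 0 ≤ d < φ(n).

φ(n) = (p−1)(q−1) = 108·156 = 16848.
Need d with 12013·d ≡ 1 (mod 16848). Apply the extended Euclidean algorithm:
16848 = 1·12013 + 4835
12013 = 2·4835 + 2343
4835 = 2·2343 + 149
2343 = 15·149 + 108
149 = 1·108 + 41
108 = 2·41 + 26
41 = 1·26 + 15
26 = 1·15 + 11
15 = 1·11 + 4
11 = 2·4 + 3
4 = 1·3 + 1
3 = 3·1 + 0
Back-substitute:
1 = 4 − 3
1 = −11 + 3·4
1 = 3·15 − 4·11
1 = −4·26 + 7·15
1 = 7·41 − 11·26
1 = −11·108 + 29·41
1 = 29·149 − 40·108
1 = −40·2343 + 629·149
1 = 629·4835 − 1298·2343
1 = −1298·12013 + 3225·4835
1 = 3225·16848 − 4523·12013
So 12013·(-4523) ≡ 1 (mod 16848), hence d ≡ -4523 ≡ 12325 (mod 16848).

12325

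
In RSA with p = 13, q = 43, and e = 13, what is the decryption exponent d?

349

φ(n) = (p−1)(q−1) = 12·42 = 504.
Need d with 13·d ≡ 1 (mod 504). Apply the extended Euclidean algorithm:
504 = 38×13 + 10
13 = 1×10 + 3
10 = 3×3 + 1
3 = 3×1 + 0
Back-substitute:
1 = 10 − 3·3
1 = −3·13 + 4·10
1 = 4·504 − 155·13
So 13·(-155) ≡ 1 (mod 504), hence d ≡ -155 ≡ 349 (mod 504).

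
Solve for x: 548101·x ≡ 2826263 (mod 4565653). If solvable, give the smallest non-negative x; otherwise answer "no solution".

220224

First find gcd(548101, 4565653):
4565653 = 8×548101 + 180845
548101 = 3×180845 + 5566
180845 = 32×5566 + 2733
5566 = 2×2733 + 100
2733 = 27×100 + 33
100 = 3×33 + 1
33 = 33×1 + 0
gcd = 1, so a unique solution mod 4565653 exists.
Back-substitute for the Bézout coefficients:
1 = 100 − 3·33
1 = −3·2733 + 82·100
1 = 82·5566 − 167·2733
1 = −167·180845 + 5426·5566
1 = 5426·548101 − 16445·180845
1 = −16445·4565653 + 136986·548101
So 548101·(136986) ≡ 1 (mod 4565653), giving 548101⁻¹ ≡ 136986.
x ≡ 548101⁻¹·2826263 ≡ 136986·2826263 ≡ 220224 (mod 4565653).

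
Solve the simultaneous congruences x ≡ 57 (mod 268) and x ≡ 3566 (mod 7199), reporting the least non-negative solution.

1364177

Write x = 57 + 268·k. Then 268·k ≡ 3566 − 57 ≡ 3509 (mod 7199).
Need 268⁻¹ mod 7199. Extended Euclid on (7199, 268):
7199 = 26·268 + 231
268 = 1·231 + 37
231 = 6·37 + 9
37 = 4·9 + 1
9 = 9·1 + 0
Back-substitute:
1 = 37 − 4·9
1 = −4·231 + 25·37
1 = 25·268 − 29·231
1 = −29·7199 + 779·268
268⁻¹ ≡ 779 (mod 7199), so k ≡ 779·3509 ≡ 5090 (mod 7199).
x = 57 + 268·5090 = 1364177.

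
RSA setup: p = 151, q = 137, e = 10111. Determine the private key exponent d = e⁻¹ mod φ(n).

6991

φ(n) = (p−1)(q−1) = 150·136 = 20400.
Need d with 10111·d ≡ 1 (mod 20400). Apply the extended Euclidean algorithm:
20400 = 2·10111 + 178
10111 = 56·178 + 143
178 = 1·143 + 35
143 = 4·35 + 3
35 = 11·3 + 2
3 = 1·2 + 1
2 = 2·1 + 0
Back-substitute:
1 = 3 − 2
1 = −35 + 12·3
1 = 12·143 − 49·35
1 = −49·178 + 61·143
1 = 61·10111 − 3465·178
1 = −3465·20400 + 6991·10111
So 10111·6991 ≡ 1 (mod 20400), hence d = 6991.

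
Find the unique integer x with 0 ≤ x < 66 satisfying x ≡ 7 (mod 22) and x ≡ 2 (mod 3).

29

Write x = 7 + 22·k. Then 22·k ≡ 2 − 7 ≡ 1 (mod 3).
Need 22⁻¹ mod 3. Extended Euclid on (3, 1):
3 = 3*1 + 0
22⁻¹ ≡ 1 (mod 3), so k ≡ 1·1 ≡ 1 (mod 3).
x = 7 + 22·1 = 29.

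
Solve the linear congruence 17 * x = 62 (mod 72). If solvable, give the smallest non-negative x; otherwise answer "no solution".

46

First find gcd(17, 72):
72 = 4·17 + 4
17 = 4·4 + 1
4 = 4·1 + 0
gcd = 1, so a unique solution mod 72 exists.
Back-substitute for the Bézout coefficients:
1 = 17 − 4·4
1 = −4·72 + 17·17
So 17·(17) ≡ 1 (mod 72), giving 17⁻¹ ≡ 17.
x ≡ 17⁻¹·62 ≡ 17·62 ≡ 46 (mod 72).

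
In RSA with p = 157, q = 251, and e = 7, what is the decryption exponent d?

11143

φ(n) = (p−1)(q−1) = 156·250 = 39000.
Need d with 7·d ≡ 1 (mod 39000). Apply the extended Euclidean algorithm:
39000 = 5571×7 + 3
7 = 2×3 + 1
3 = 3×1 + 0
Back-substitute:
1 = 7 − 2·3
1 = −2·39000 + 11143·7
So 7·11143 ≡ 1 (mod 39000), hence d = 11143.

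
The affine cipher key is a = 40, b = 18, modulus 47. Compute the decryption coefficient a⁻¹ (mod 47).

Run Euclid on (47, 40):
47 = 1*40 + 7
40 = 5*7 + 5
7 = 1*5 + 2
5 = 2*2 + 1
2 = 2*1 + 0
The gcd is 1. Working backward:
1 = 5 − 2·2
1 = −2·7 + 3·5
1 = 3·40 − 17·7
1 = −17·47 + 20·40
So 40·20 ≡ 1 (mod 47).

20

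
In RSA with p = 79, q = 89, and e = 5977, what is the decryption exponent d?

6361

φ(n) = (p−1)(q−1) = 78·88 = 6864.
Need d with 5977·d ≡ 1 (mod 6864). Apply the extended Euclidean algorithm:
6864 = 1×5977 + 887
5977 = 6×887 + 655
887 = 1×655 + 232
655 = 2×232 + 191
232 = 1×191 + 41
191 = 4×41 + 27
41 = 1×27 + 14
27 = 1×14 + 13
14 = 1×13 + 1
13 = 13×1 + 0
Back-substitute:
1 = 14 − 13
1 = −27 + 2·14
1 = 2·41 − 3·27
1 = −3·191 + 14·41
1 = 14·232 − 17·191
1 = −17·655 + 48·232
1 = 48·887 − 65·655
1 = −65·5977 + 438·887
1 = 438·6864 − 503·5977
So 5977·(-503) ≡ 1 (mod 6864), hence d ≡ -503 ≡ 6361 (mod 6864).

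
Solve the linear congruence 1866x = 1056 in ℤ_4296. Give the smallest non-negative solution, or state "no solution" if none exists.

First find gcd(1866, 4296):
4296 = 2*1866 + 564
1866 = 3*564 + 174
564 = 3*174 + 42
174 = 4*42 + 6
42 = 7*6 + 0
gcd = 6 and 6 | 1056, so solutions exist. Divide through by 6: 311x ≡ 176 (mod 716).
Now find 311⁻¹ mod 716:
716 = 2·311 + 94
311 = 3·94 + 29
94 = 3·29 + 7
29 = 4·7 + 1
7 = 7·1 + 0
Back-substitute:
1 = 29 − 4·7
1 = −4·94 + 13·29
1 = 13·311 − 43·94
1 = −43·716 + 99·311
So 311⁻¹ ≡ 99 (mod 716).
Then x ≡ 99·176 ≡ 240 (mod 716); the smallest non-negative solution is x = 240.

240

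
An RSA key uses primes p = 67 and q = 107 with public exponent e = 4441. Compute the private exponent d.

φ(n) = (p−1)(q−1) = 66·106 = 6996.
Need d with 4441·d ≡ 1 (mod 6996). Apply the extended Euclidean algorithm:
6996 = 1·4441 + 2555
4441 = 1·2555 + 1886
2555 = 1·1886 + 669
1886 = 2·669 + 548
669 = 1·548 + 121
548 = 4·121 + 64
121 = 1·64 + 57
64 = 1·57 + 7
57 = 8·7 + 1
7 = 7·1 + 0
Back-substitute:
1 = 57 − 8·7
1 = −8·64 + 9·57
1 = 9·121 − 17·64
1 = −17·548 + 77·121
1 = 77·669 − 94·548
1 = −94·1886 + 265·669
1 = 265·2555 − 359·1886
1 = −359·4441 + 624·2555
1 = 624·6996 − 983·4441
So 4441·(-983) ≡ 1 (mod 6996), hence d ≡ -983 ≡ 6013 (mod 6996).

6013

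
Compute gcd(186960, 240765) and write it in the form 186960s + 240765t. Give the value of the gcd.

Repeated division:
240765 = 1×186960 + 53805
186960 = 3×53805 + 25545
53805 = 2×25545 + 2715
25545 = 9×2715 + 1110
2715 = 2×1110 + 495
1110 = 2×495 + 120
495 = 4×120 + 15
120 = 8×15 + 0
gcd(186960, 240765) = 15.
Express as a combination:
15 = 495 − 4·120
15 = −4·1110 + 9·495
15 = 9·2715 − 22·1110
15 = −22·25545 + 207·2715
15 = 207·53805 − 436·25545
15 = −436·186960 + 1515·53805
15 = 1515·240765 − 1951·186960
So 15 = (1515)·240765 + (-1951)·186960.

15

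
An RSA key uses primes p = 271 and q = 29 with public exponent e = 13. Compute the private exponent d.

6397

φ(n) = (p−1)(q−1) = 270·28 = 7560.
Need d with 13·d ≡ 1 (mod 7560). Apply the extended Euclidean algorithm:
7560 = 581*13 + 7
13 = 1*7 + 6
7 = 1*6 + 1
6 = 6*1 + 0
Back-substitute:
1 = 7 − 6
1 = −13 + 2·7
1 = 2·7560 − 1163·13
So 13·(-1163) ≡ 1 (mod 7560), hence d ≡ -1163 ≡ 6397 (mod 7560).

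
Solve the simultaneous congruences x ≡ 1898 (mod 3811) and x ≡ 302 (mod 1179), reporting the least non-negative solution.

3488963

Write x = 1898 + 3811·k. Then 3811·k ≡ 302 − 1898 ≡ 762 (mod 1179).
Need 3811⁻¹ mod 1179. Extended Euclid on (1179, 274):
1179 = 4·274 + 83
274 = 3·83 + 25
83 = 3·25 + 8
25 = 3·8 + 1
8 = 8·1 + 0
Back-substitute:
1 = 25 − 3·8
1 = −3·83 + 10·25
1 = 10·274 − 33·83
1 = −33·1179 + 142·274
3811⁻¹ ≡ 142 (mod 1179), so k ≡ 142·762 ≡ 915 (mod 1179).
x = 1898 + 3811·915 = 3488963.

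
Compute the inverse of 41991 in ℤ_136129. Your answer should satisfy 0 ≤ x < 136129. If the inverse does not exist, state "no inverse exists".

Apply the Euclidean algorithm to 136129 and 41991:
136129 = 3·41991 + 10156
41991 = 4·10156 + 1367
10156 = 7·1367 + 587
1367 = 2·587 + 193
587 = 3·193 + 8
193 = 24·8 + 1
8 = 8·1 + 0
The gcd is 1. Working backward:
1 = 193 − 24·8
1 = −24·587 + 73·193
1 = 73·1367 − 170·587
1 = −170·10156 + 1263·1367
1 = 1263·41991 − 5222·10156
1 = −5222·136129 + 16929·41991
So 41991·16929 ≡ 1 (mod 136129).

16929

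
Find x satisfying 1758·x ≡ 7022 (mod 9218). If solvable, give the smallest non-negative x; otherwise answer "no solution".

First find gcd(1758, 9218):
9218 = 5·1758 + 428
1758 = 4·428 + 46
428 = 9·46 + 14
46 = 3·14 + 4
14 = 3·4 + 2
4 = 2·2 + 0
gcd = 2 and 2 | 7022, so solutions exist. Divide through by 2: 879x ≡ 3511 (mod 4609).
Now find 879⁻¹ mod 4609:
4609 = 5*879 + 214
879 = 4*214 + 23
214 = 9*23 + 7
23 = 3*7 + 2
7 = 3*2 + 1
2 = 2*1 + 0
Back-substitute:
1 = 7 − 3·2
1 = −3·23 + 10·7
1 = 10·214 − 93·23
1 = −93·879 + 382·214
1 = 382·4609 − 2003·879
So 879·(-2003) ≡ 1 (mod 4609), i.e. 879⁻¹ ≡ 2606.
Then x ≡ 2606·3511 ≡ 801 (mod 4609); the smallest non-negative solution is x = 801.

801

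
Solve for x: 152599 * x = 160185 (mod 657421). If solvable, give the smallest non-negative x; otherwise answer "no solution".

First find gcd(152599, 657421):
657421 = 4×152599 + 47025
152599 = 3×47025 + 11524
47025 = 4×11524 + 929
11524 = 12×929 + 376
929 = 2×376 + 177
376 = 2×177 + 22
177 = 8×22 + 1
22 = 22×1 + 0
gcd = 1, so a unique solution mod 657421 exists.
Back-substitute for the Bézout coefficients:
1 = 177 − 8·22
1 = −8·376 + 17·177
1 = 17·929 − 42·376
1 = −42·11524 + 521·929
1 = 521·47025 − 2126·11524
1 = −2126·152599 + 6899·47025
1 = 6899·657421 − 29722·152599
So 152599·(-29722) ≡ 1 (mod 657421), giving 152599⁻¹ ≡ 627699.
x ≡ 152599⁻¹·160185 ≡ 627699·160185 ≡ 24312 (mod 657421).

24312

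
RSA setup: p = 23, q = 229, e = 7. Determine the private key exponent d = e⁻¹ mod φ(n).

φ(n) = (p−1)(q−1) = 22·228 = 5016.
Need d with 7·d ≡ 1 (mod 5016). Apply the extended Euclidean algorithm:
5016 = 716*7 + 4
7 = 1*4 + 3
4 = 1*3 + 1
3 = 3*1 + 0
Back-substitute:
1 = 4 − 3
1 = −7 + 2·4
1 = 2·5016 − 1433·7
So 7·(-1433) ≡ 1 (mod 5016), hence d ≡ -1433 ≡ 3583 (mod 5016).

3583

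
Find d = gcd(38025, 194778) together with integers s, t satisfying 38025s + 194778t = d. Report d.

9

Apply Euclid's algorithm to 194778 and 38025:
194778 = 5·38025 + 4653
38025 = 8·4653 + 801
4653 = 5·801 + 648
801 = 1·648 + 153
648 = 4·153 + 36
153 = 4·36 + 9
36 = 4·9 + 0
gcd(38025, 194778) = 9.
Back-substituting:
9 = 153 − 4·36
9 = −4·648 + 17·153
9 = 17·801 − 21·648
9 = −21·4653 + 122·801
9 = 122·38025 − 997·4653
9 = −997·194778 + 5107·38025
So 9 = (-997)·194778 + (5107)·38025.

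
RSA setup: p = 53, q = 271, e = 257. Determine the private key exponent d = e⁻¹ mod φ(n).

2513

φ(n) = (p−1)(q−1) = 52·270 = 14040.
Need d with 257·d ≡ 1 (mod 14040). Apply the extended Euclidean algorithm:
14040 = 54·257 + 162
257 = 1·162 + 95
162 = 1·95 + 67
95 = 1·67 + 28
67 = 2·28 + 11
28 = 2·11 + 6
11 = 1·6 + 5
6 = 1·5 + 1
5 = 5·1 + 0
Back-substitute:
1 = 6 − 5
1 = −11 + 2·6
1 = 2·28 − 5·11
1 = −5·67 + 12·28
1 = 12·95 − 17·67
1 = −17·162 + 29·95
1 = 29·257 − 46·162
1 = −46·14040 + 2513·257
So 257·2513 ≡ 1 (mod 14040), hence d = 2513.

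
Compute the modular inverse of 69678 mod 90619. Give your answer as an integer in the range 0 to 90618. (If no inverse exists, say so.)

Extended Euclidean algorithm:
90619 = 1×69678 + 20941
69678 = 3×20941 + 6855
20941 = 3×6855 + 376
6855 = 18×376 + 87
376 = 4×87 + 28
87 = 3×28 + 3
28 = 9×3 + 1
3 = 3×1 + 0
Since gcd(69678, 90619) = 1, back-substitute to write 1 as a combination:
1 = 28 − 9·3
1 = −9·87 + 28·28
1 = 28·376 − 121·87
1 = −121·6855 + 2206·376
1 = 2206·20941 − 6739·6855
1 = −6739·69678 + 22423·20941
1 = 22423·90619 − 29162·69678
Hence 69678⁻¹ ≡ -29162 ≡ 61457 (mod 90619).

61457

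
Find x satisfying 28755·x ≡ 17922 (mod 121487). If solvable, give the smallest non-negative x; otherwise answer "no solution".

32676

First find gcd(28755, 121487):
121487 = 4·28755 + 6467
28755 = 4·6467 + 2887
6467 = 2·2887 + 693
2887 = 4·693 + 115
693 = 6·115 + 3
115 = 38·3 + 1
3 = 3·1 + 0
gcd = 1, so a unique solution mod 121487 exists.
Back-substitute for the Bézout coefficients:
1 = 115 − 38·3
1 = −38·693 + 229·115
1 = 229·2887 − 954·693
1 = −954·6467 + 2137·2887
1 = 2137·28755 − 9502·6467
1 = −9502·121487 + 40145·28755
So 28755·(40145) ≡ 1 (mod 121487), giving 28755⁻¹ ≡ 40145.
x ≡ 28755⁻¹·17922 ≡ 40145·17922 ≡ 32676 (mod 121487).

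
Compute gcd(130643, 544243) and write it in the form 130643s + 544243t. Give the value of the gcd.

1

Repeated division:
544243 = 4×130643 + 21671
130643 = 6×21671 + 617
21671 = 35×617 + 76
617 = 8×76 + 9
76 = 8×9 + 4
9 = 2×4 + 1
4 = 4×1 + 0
gcd(130643, 544243) = 1.
Back-substituting:
1 = 9 − 2·4
1 = −2·76 + 17·9
1 = 17·617 − 138·76
1 = −138·21671 + 4847·617
1 = 4847·130643 − 29220·21671
1 = −29220·544243 + 121727·130643
So 1 = (-29220)·544243 + (121727)·130643.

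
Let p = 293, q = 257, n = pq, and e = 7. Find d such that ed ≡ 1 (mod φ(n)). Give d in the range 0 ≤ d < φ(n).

10679

φ(n) = (p−1)(q−1) = 292·256 = 74752.
Need d with 7·d ≡ 1 (mod 74752). Apply the extended Euclidean algorithm:
74752 = 10678×7 + 6
7 = 1×6 + 1
6 = 6×1 + 0
Back-substitute:
1 = 7 − 6
1 = −74752 + 10679·7
So 7·10679 ≡ 1 (mod 74752), hence d = 10679.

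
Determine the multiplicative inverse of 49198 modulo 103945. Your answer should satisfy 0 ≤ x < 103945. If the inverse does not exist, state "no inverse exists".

11052

Extended Euclidean algorithm:
103945 = 2×49198 + 5549
49198 = 8×5549 + 4806
5549 = 1×4806 + 743
4806 = 6×743 + 348
743 = 2×348 + 47
348 = 7×47 + 19
47 = 2×19 + 9
19 = 2×9 + 1
9 = 9×1 + 0
Since gcd(49198, 103945) = 1, back-substitute to write 1 as a combination:
1 = 19 − 2·9
1 = −2·47 + 5·19
1 = 5·348 − 37·47
1 = −37·743 + 79·348
1 = 79·4806 − 511·743
1 = −511·5549 + 590·4806
1 = 590·49198 − 5231·5549
1 = −5231·103945 + 11052·49198
So 49198·11052 ≡ 1 (mod 103945).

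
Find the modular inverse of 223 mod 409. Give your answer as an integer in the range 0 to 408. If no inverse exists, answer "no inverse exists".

Apply the Euclidean algorithm to 409 and 223:
409 = 1×223 + 186
223 = 1×186 + 37
186 = 5×37 + 1
37 = 37×1 + 0
The gcd is 1. Working backward:
1 = 186 − 5·37
1 = −5·223 + 6·186
1 = 6·409 − 11·223
So 223·(-11) ≡ 1 (mod 409), and -11 ≡ 398 (mod 409).

398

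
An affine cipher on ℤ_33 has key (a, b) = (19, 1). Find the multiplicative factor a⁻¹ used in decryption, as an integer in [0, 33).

Extended Euclidean algorithm:
33 = 1*19 + 14
19 = 1*14 + 5
14 = 2*5 + 4
5 = 1*4 + 1
4 = 4*1 + 0
Since gcd(19, 33) = 1, back-substitute to write 1 as a combination:
1 = 5 − 4
1 = −14 + 3·5
1 = 3·19 − 4·14
1 = −4·33 + 7·19
So 19·7 ≡ 1 (mod 33).

7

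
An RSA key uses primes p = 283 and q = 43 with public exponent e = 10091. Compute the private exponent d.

φ(n) = (p−1)(q−1) = 282·42 = 11844.
Need d with 10091·d ≡ 1 (mod 11844). Apply the extended Euclidean algorithm:
11844 = 1*10091 + 1753
10091 = 5*1753 + 1326
1753 = 1*1326 + 427
1326 = 3*427 + 45
427 = 9*45 + 22
45 = 2*22 + 1
22 = 22*1 + 0
Back-substitute:
1 = 45 − 2·22
1 = −2·427 + 19·45
1 = 19·1326 − 59·427
1 = −59·1753 + 78·1326
1 = 78·10091 − 449·1753
1 = −449·11844 + 527·10091
So 10091·527 ≡ 1 (mod 11844), hence d = 527.

527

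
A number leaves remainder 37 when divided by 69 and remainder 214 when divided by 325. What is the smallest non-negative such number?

Write x = 37 + 69·k. Then 69·k ≡ 214 − 37 ≡ 177 (mod 325).
Need 69⁻¹ mod 325. Extended Euclid on (325, 69):
325 = 4×69 + 49
69 = 1×49 + 20
49 = 2×20 + 9
20 = 2×9 + 2
9 = 4×2 + 1
2 = 2×1 + 0
Back-substitute:
1 = 9 − 4·2
1 = −4·20 + 9·9
1 = 9·49 − 22·20
1 = −22·69 + 31·49
1 = 31·325 − 146·69
69⁻¹ ≡ 179 (mod 325), so k ≡ 179·177 ≡ 158 (mod 325).
x = 37 + 69·158 = 10939.

10939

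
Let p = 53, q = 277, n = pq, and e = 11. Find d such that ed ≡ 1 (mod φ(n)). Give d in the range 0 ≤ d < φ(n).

5219

φ(n) = (p−1)(q−1) = 52·276 = 14352.
Need d with 11·d ≡ 1 (mod 14352). Apply the extended Euclidean algorithm:
14352 = 1304×11 + 8
11 = 1×8 + 3
8 = 2×3 + 2
3 = 1×2 + 1
2 = 2×1 + 0
Back-substitute:
1 = 3 − 2
1 = −8 + 3·3
1 = 3·11 − 4·8
1 = −4·14352 + 5219·11
So 11·5219 ≡ 1 (mod 14352), hence d = 5219.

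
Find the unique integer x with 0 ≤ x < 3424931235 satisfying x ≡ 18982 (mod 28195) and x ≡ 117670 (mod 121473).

Write x = 18982 + 28195·k. Then 28195·k ≡ 117670 − 18982 ≡ 98688 (mod 121473).
Need 28195⁻¹ mod 121473. Extended Euclid on (121473, 28195):
121473 = 4×28195 + 8693
28195 = 3×8693 + 2116
8693 = 4×2116 + 229
2116 = 9×229 + 55
229 = 4×55 + 9
55 = 6×9 + 1
9 = 9×1 + 0
Back-substitute:
1 = 55 − 6·9
1 = −6·229 + 25·55
1 = 25·2116 − 231·229
1 = −231·8693 + 949·2116
1 = 949·28195 − 3078·8693
1 = −3078·121473 + 13261·28195
28195⁻¹ ≡ 13261 (mod 121473), so k ≡ 13261·98688 ≡ 72939 (mod 121473).
x = 18982 + 28195·72939 = 2056534087.

2056534087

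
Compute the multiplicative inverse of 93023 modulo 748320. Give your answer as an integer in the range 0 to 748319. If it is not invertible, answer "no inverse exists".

91007

gcd(748320, 93023) by repeated division:
748320 = 8·93023 + 4136
93023 = 22·4136 + 2031
4136 = 2·2031 + 74
2031 = 27·74 + 33
74 = 2·33 + 8
33 = 4·8 + 1
8 = 8·1 + 0
Since gcd(93023, 748320) = 1, back-substitute to write 1 as a combination:
1 = 33 − 4·8
1 = −4·74 + 9·33
1 = 9·2031 − 247·74
1 = −247·4136 + 503·2031
1 = 503·93023 − 11313·4136
1 = −11313·748320 + 91007·93023
So 93023·91007 ≡ 1 (mod 748320).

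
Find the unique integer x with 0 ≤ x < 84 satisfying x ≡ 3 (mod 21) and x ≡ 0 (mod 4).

24

Write x = 3 + 21·k. Then 21·k ≡ 0 − 3 ≡ 1 (mod 4).
Need 21⁻¹ mod 4. Extended Euclid on (4, 1):
4 = 4·1 + 0
21⁻¹ ≡ 1 (mod 4), so k ≡ 1·1 ≡ 1 (mod 4).
x = 3 + 21·1 = 24.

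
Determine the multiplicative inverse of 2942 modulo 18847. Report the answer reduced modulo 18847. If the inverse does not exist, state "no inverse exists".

15740

Extended Euclidean algorithm:
18847 = 6×2942 + 1195
2942 = 2×1195 + 552
1195 = 2×552 + 91
552 = 6×91 + 6
91 = 15×6 + 1
6 = 6×1 + 0
Since gcd(2942, 18847) = 1, back-substitute to write 1 as a combination:
1 = 91 − 15·6
1 = −15·552 + 91·91
1 = 91·1195 − 197·552
1 = −197·2942 + 485·1195
1 = 485·18847 − 3107·2942
Thus 2942·(-3107) ≡ 1 (mod 18847); reducing, -3107 mod 18847 = 15740.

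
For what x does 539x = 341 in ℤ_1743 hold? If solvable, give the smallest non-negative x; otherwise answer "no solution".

no solution

gcd(539, 1743):
1743 = 3*539 + 126
539 = 4*126 + 35
126 = 3*35 + 21
35 = 1*21 + 14
21 = 1*14 + 7
14 = 2*7 + 0
gcd = 7, but 7 ∤ 341, so the congruence has no solution.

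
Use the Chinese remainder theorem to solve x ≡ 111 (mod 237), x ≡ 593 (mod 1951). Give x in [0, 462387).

Write x = 111 + 237·k. Then 237·k ≡ 593 − 111 ≡ 482 (mod 1951).
Need 237⁻¹ mod 1951. Extended Euclid on (1951, 237):
1951 = 8·237 + 55
237 = 4·55 + 17
55 = 3·17 + 4
17 = 4·4 + 1
4 = 4·1 + 0
Back-substitute:
1 = 17 − 4·4
1 = −4·55 + 13·17
1 = 13·237 − 56·55
1 = −56·1951 + 461·237
237⁻¹ ≡ 461 (mod 1951), so k ≡ 461·482 ≡ 1739 (mod 1951).
x = 111 + 237·1739 = 412254.

412254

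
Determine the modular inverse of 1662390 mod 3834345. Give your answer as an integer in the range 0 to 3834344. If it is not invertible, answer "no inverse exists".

Euclidean algorithm on 3834345, 1662390:
3834345 = 2×1662390 + 509565
1662390 = 3×509565 + 133695
509565 = 3×133695 + 108480
133695 = 1×108480 + 25215
108480 = 4×25215 + 7620
25215 = 3×7620 + 2355
7620 = 3×2355 + 555
2355 = 4×555 + 135
555 = 4×135 + 15
135 = 9×15 + 0
The gcd is 15, not 1, hence no inverse exists.

no inverse exists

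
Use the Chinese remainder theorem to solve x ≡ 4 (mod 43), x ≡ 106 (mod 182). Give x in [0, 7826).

1380

Write x = 4 + 43·k. Then 43·k ≡ 106 − 4 ≡ 102 (mod 182).
Need 43⁻¹ mod 182. Extended Euclid on (182, 43):
182 = 4×43 + 10
43 = 4×10 + 3
10 = 3×3 + 1
3 = 3×1 + 0
Back-substitute:
1 = 10 − 3·3
1 = −3·43 + 13·10
1 = 13·182 − 55·43
43⁻¹ ≡ 127 (mod 182), so k ≡ 127·102 ≡ 32 (mod 182).
x = 4 + 43·32 = 1380.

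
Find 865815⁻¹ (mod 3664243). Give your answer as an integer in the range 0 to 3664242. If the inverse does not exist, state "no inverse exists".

Extended Euclidean algorithm:
3664243 = 4·865815 + 200983
865815 = 4·200983 + 61883
200983 = 3·61883 + 15334
61883 = 4·15334 + 547
15334 = 28·547 + 18
547 = 30·18 + 7
18 = 2·7 + 4
7 = 1·4 + 3
4 = 1·3 + 1
3 = 3·1 + 0
gcd = 1, so the inverse exists. Back-substitute:
1 = 4 − 3
1 = −7 + 2·4
1 = 2·18 − 5·7
1 = −5·547 + 152·18
1 = 152·15334 − 4261·547
1 = −4261·61883 + 17196·15334
1 = 17196·200983 − 55849·61883
1 = −55849·865815 + 240592·200983
1 = 240592·3664243 − 1018217·865815
Hence 865815⁻¹ ≡ -1018217 ≡ 2646026 (mod 3664243).

2646026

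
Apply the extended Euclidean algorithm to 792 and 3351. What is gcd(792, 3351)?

3

Euclidean algorithm:
3351 = 4*792 + 183
792 = 4*183 + 60
183 = 3*60 + 3
60 = 20*3 + 0
gcd(792, 3351) = 3.
Express as a combination:
3 = 183 − 3·60
3 = −3·792 + 13·183
3 = 13·3351 − 55·792
So 3 = (13)·3351 + (-55)·792.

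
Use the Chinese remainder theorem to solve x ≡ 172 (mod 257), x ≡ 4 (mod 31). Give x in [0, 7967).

686

Write x = 172 + 257·k. Then 257·k ≡ 4 − 172 ≡ 18 (mod 31).
Need 257⁻¹ mod 31. Extended Euclid on (31, 9):
31 = 3*9 + 4
9 = 2*4 + 1
4 = 4*1 + 0
Back-substitute:
1 = 9 − 2·4
1 = −2·31 + 7·9
257⁻¹ ≡ 7 (mod 31), so k ≡ 7·18 ≡ 2 (mod 31).
x = 172 + 257·2 = 686.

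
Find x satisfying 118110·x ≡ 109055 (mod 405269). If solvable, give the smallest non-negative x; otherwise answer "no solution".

First find gcd(118110, 405269):
405269 = 3×118110 + 50939
118110 = 2×50939 + 16232
50939 = 3×16232 + 2243
16232 = 7×2243 + 531
2243 = 4×531 + 119
531 = 4×119 + 55
119 = 2×55 + 9
55 = 6×9 + 1
9 = 9×1 + 0
gcd = 1, so a unique solution mod 405269 exists.
Back-substitute for the Bézout coefficients:
1 = 55 − 6·9
1 = −6·119 + 13·55
1 = 13·531 − 58·119
1 = −58·2243 + 245·531
1 = 245·16232 − 1773·2243
1 = −1773·50939 + 5564·16232
1 = 5564·118110 − 12901·50939
1 = −12901·405269 + 44267·118110
So 118110·(44267) ≡ 1 (mod 405269), giving 118110⁻¹ ≡ 44267.
x ≡ 118110⁻¹·109055 ≡ 44267·109055 ≡ 378626 (mod 405269).

378626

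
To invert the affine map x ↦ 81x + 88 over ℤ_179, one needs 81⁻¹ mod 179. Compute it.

42

Extended Euclidean algorithm:
179 = 2×81 + 17
81 = 4×17 + 13
17 = 1×13 + 4
13 = 3×4 + 1
4 = 4×1 + 0
gcd = 1, so the inverse exists. Back-substitute:
1 = 13 − 3·4
1 = −3·17 + 4·13
1 = 4·81 − 19·17
1 = −19·179 + 42·81
So 81·42 ≡ 1 (mod 179).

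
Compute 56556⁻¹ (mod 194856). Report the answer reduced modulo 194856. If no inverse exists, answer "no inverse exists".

no inverse exists

Compute gcd(56556, 194856):
194856 = 3·56556 + 25188
56556 = 2·25188 + 6180
25188 = 4·6180 + 468
6180 = 13·468 + 96
468 = 4·96 + 84
96 = 1·84 + 12
84 = 7·12 + 0
gcd(56556, 194856) = 12 ≠ 1, so 56556 has no multiplicative inverse modulo 194856.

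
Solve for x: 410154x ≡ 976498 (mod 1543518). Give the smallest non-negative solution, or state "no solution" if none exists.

gcd(410154, 1543518):
1543518 = 3×410154 + 313056
410154 = 1×313056 + 97098
313056 = 3×97098 + 21762
97098 = 4×21762 + 10050
21762 = 2×10050 + 1662
10050 = 6×1662 + 78
1662 = 21×78 + 24
78 = 3×24 + 6
24 = 4×6 + 0
gcd = 6, but 6 ∤ 976498, so the congruence has no solution.

no solution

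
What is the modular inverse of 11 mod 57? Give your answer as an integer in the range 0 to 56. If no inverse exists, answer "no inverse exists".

Apply the Euclidean algorithm to 57 and 11:
57 = 5·11 + 2
11 = 5·2 + 1
2 = 2·1 + 0
Since gcd(11, 57) = 1, back-substitute to write 1 as a combination:
1 = 11 − 5·2
1 = −5·57 + 26·11
So 11·26 ≡ 1 (mod 57).

26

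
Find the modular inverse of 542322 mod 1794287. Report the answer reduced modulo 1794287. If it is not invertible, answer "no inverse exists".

Euclidean algorithm on 1794287, 542322:
1794287 = 3·542322 + 167321
542322 = 3·167321 + 40359
167321 = 4·40359 + 5885
40359 = 6·5885 + 5049
5885 = 1·5049 + 836
5049 = 6·836 + 33
836 = 25·33 + 11
33 = 3·11 + 0
gcd(542322, 1794287) = 11 ≠ 1, so 542322 has no multiplicative inverse modulo 1794287.

no inverse exists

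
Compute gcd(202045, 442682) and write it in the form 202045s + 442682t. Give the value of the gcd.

Euclidean algorithm:
442682 = 2·202045 + 38592
202045 = 5·38592 + 9085
38592 = 4·9085 + 2252
9085 = 4·2252 + 77
2252 = 29·77 + 19
77 = 4·19 + 1
19 = 19·1 + 0
gcd(202045, 442682) = 1.
Working backward:
1 = 77 − 4·19
1 = −4·2252 + 117·77
1 = 117·9085 − 472·2252
1 = −472·38592 + 2005·9085
1 = 2005·202045 − 10497·38592
1 = −10497·442682 + 22999·202045
So 1 = (-10497)·442682 + (22999)·202045.

1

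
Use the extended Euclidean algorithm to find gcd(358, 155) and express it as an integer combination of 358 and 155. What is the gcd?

1

Repeated division:
358 = 2×155 + 48
155 = 3×48 + 11
48 = 4×11 + 4
11 = 2×4 + 3
4 = 1×3 + 1
3 = 3×1 + 0
gcd(358, 155) = 1.
Back-substituting:
1 = 4 − 3
1 = −11 + 3·4
1 = 3·48 − 13·11
1 = −13·155 + 42·48
1 = 42·358 − 97·155
So 1 = (42)·358 + (-97)·155.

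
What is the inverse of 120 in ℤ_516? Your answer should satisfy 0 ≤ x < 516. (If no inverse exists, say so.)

Euclidean algorithm on 516, 120:
516 = 4×120 + 36
120 = 3×36 + 12
36 = 3×12 + 0
gcd(120, 516) = 12 ≠ 1, so 120 has no multiplicative inverse modulo 516.

no inverse exists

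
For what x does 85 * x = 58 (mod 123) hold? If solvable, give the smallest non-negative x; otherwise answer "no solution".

115

First find gcd(85, 123):
123 = 1×85 + 38
85 = 2×38 + 9
38 = 4×9 + 2
9 = 4×2 + 1
2 = 2×1 + 0
gcd = 1, so a unique solution mod 123 exists.
Back-substitute for the Bézout coefficients:
1 = 9 − 4·2
1 = −4·38 + 17·9
1 = 17·85 − 38·38
1 = −38·123 + 55·85
So 85·(55) ≡ 1 (mod 123), giving 85⁻¹ ≡ 55.
x ≡ 85⁻¹·58 ≡ 55·58 ≡ 115 (mod 123).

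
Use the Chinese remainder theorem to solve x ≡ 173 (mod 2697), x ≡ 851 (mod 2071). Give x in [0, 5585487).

Write x = 173 + 2697·k. Then 2697·k ≡ 851 − 173 ≡ 678 (mod 2071).
Need 2697⁻¹ mod 2071. Extended Euclid on (2071, 626):
2071 = 3×626 + 193
626 = 3×193 + 47
193 = 4×47 + 5
47 = 9×5 + 2
5 = 2×2 + 1
2 = 2×1 + 0
Back-substitute:
1 = 5 − 2·2
1 = −2·47 + 19·5
1 = 19·193 − 78·47
1 = −78·626 + 253·193
1 = 253·2071 − 837·626
2697⁻¹ ≡ 1234 (mod 2071), so k ≡ 1234·678 ≡ 2039 (mod 2071).
x = 173 + 2697·2039 = 5499356.

5499356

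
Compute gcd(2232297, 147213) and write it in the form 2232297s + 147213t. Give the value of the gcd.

9

Repeated division:
2232297 = 15×147213 + 24102
147213 = 6×24102 + 2601
24102 = 9×2601 + 693
2601 = 3×693 + 522
693 = 1×522 + 171
522 = 3×171 + 9
171 = 19×9 + 0
gcd(2232297, 147213) = 9.
Back-substituting:
9 = 522 − 3·171
9 = −3·693 + 4·522
9 = 4·2601 − 15·693
9 = −15·24102 + 139·2601
9 = 139·147213 − 849·24102
9 = −849·2232297 + 12874·147213
So 9 = (-849)·2232297 + (12874)·147213.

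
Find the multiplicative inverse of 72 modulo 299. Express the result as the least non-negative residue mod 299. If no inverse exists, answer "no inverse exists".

Extended Euclidean algorithm:
299 = 4·72 + 11
72 = 6·11 + 6
11 = 1·6 + 5
6 = 1·5 + 1
5 = 5·1 + 0
The gcd is 1. Working backward:
1 = 6 − 5
1 = −11 + 2·6
1 = 2·72 − 13·11
1 = −13·299 + 54·72
So 72·54 ≡ 1 (mod 299).

54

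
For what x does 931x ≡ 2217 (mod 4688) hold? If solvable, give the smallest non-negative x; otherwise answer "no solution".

First find gcd(931, 4688):
4688 = 5*931 + 33
931 = 28*33 + 7
33 = 4*7 + 5
7 = 1*5 + 2
5 = 2*2 + 1
2 = 2*1 + 0
gcd = 1, so a unique solution mod 4688 exists.
Back-substitute for the Bézout coefficients:
1 = 5 − 2·2
1 = −2·7 + 3·5
1 = 3·33 − 14·7
1 = −14·931 + 395·33
1 = 395·4688 − 1989·931
So 931·(-1989) ≡ 1 (mod 4688), giving 931⁻¹ ≡ 2699.
x ≡ 931⁻¹·2217 ≡ 2699·2217 ≡ 1795 (mod 4688).

1795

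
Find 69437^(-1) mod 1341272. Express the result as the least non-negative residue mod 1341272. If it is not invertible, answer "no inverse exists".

Apply the Euclidean algorithm to 1341272 and 69437:
1341272 = 19×69437 + 21969
69437 = 3×21969 + 3530
21969 = 6×3530 + 789
3530 = 4×789 + 374
789 = 2×374 + 41
374 = 9×41 + 5
41 = 8×5 + 1
5 = 5×1 + 0
Since gcd(69437, 1341272) = 1, back-substitute to write 1 as a combination:
1 = 41 − 8·5
1 = −8·374 + 73·41
1 = 73·789 − 154·374
1 = −154·3530 + 689·789
1 = 689·21969 − 4288·3530
1 = −4288·69437 + 13553·21969
1 = 13553·1341272 − 261795·69437
So 69437·(-261795) ≡ 1 (mod 1341272), and -261795 ≡ 1079477 (mod 1341272).

1079477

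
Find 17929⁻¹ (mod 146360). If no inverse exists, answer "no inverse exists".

3649

Apply the Euclidean algorithm to 146360 and 17929:
146360 = 8·17929 + 2928
17929 = 6·2928 + 361
2928 = 8·361 + 40
361 = 9·40 + 1
40 = 40·1 + 0
The gcd is 1. Working backward:
1 = 361 − 9·40
1 = −9·2928 + 73·361
1 = 73·17929 − 447·2928
1 = −447·146360 + 3649·17929
So 17929·3649 ≡ 1 (mod 146360).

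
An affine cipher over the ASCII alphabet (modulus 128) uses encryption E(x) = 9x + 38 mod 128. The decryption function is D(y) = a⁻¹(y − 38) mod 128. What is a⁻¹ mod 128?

Apply the Euclidean algorithm to 128 and 9:
128 = 14·9 + 2
9 = 4·2 + 1
2 = 2·1 + 0
gcd = 1, so the inverse exists. Back-substitute:
1 = 9 − 4·2
1 = −4·128 + 57·9
So 9·57 ≡ 1 (mod 128).

57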